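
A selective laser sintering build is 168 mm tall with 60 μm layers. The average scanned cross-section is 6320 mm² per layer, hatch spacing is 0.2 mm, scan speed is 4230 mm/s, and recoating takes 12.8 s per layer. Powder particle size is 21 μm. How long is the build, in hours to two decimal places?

15.77 hours

Number of layers: 168 / 0.06 → 2800 (rounded up).
Per-layer scan distance: 6320 / 0.2 → 31600 mm.
Laser time per layer: 31600 / 4230 → 7.4704 s.
Layer cycle: 7.4704 + 12.8 → 20.2704 s.
Build time = 2800 × 20.2704 = 56757.12 s = 15.77 hours.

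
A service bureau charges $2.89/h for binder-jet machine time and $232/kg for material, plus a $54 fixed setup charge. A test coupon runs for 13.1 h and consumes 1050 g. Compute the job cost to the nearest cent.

Time charge = 2.89 × 13.1 = $37.859.
Feedstock cost = 232 × 1050/1000, so $243.60.
Total = 37.859 + 243.60 + 54 = 335.459 ≈ $335.46.

$335.46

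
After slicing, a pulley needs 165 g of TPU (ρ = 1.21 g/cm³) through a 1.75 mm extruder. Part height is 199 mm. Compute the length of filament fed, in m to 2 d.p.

56.69 m

Volume = 165 g / 1.21 g·cm⁻³ = 136.3636 cm³ = 136363.6 mm³.
Cross-section of 1.75 mm filament: π·(1.75/2)² = 2.4053 mm².
Length = 136363.6 / 2.4053 = 56692.97 mm = 56.69 m.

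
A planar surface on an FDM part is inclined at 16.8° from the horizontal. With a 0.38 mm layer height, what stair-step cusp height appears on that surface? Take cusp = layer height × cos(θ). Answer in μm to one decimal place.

363.8 μm

cos(16.8°) = 0.9573, so cusp = 0.38 × 0.9573 = 0.363774 mm → 363.8 μm.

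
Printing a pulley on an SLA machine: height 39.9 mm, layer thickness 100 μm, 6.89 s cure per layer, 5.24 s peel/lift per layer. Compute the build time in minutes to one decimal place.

Number of layers: 39.9 / 0.1 → 399 (rounded up).
Each layer takes = 6.89 + 5.24 = 12.13 s.
Build time: 399 × 12.13 s = 4839.87 s, i.e. 80.7 minutes.

80.7 minutes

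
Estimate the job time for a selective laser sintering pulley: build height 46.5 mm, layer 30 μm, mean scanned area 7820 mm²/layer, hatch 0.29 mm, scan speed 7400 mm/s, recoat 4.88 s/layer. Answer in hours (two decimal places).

Number of layers: 46.5 / 0.03 → 1550 (rounded up).
Per-layer scan distance = 7820 / 0.29 = 26965.5 mm.
Per-layer scan time = 26965.5 / 7400, so 3.644 s.
Layer cycle = 3.644 + 4.88, so 8.524 s.
Build time = 1550 × 8.524 = 13212.2 s = 3.67 hours.

3.67 hours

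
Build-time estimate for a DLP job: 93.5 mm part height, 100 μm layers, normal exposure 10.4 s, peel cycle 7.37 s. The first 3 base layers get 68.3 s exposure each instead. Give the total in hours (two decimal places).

4.66 hours

Number of layers: 93.5 / 0.1 → 935 (rounded up).
Burn-in layers = 3 × (68.3 + 7.37) = 227.01 s.
Remaining layers = 932 × (10.4 + 7.37) = 16561.64 s.
Total = 227.01 + 16561.64 = 16788.65 s = 4.66 hours.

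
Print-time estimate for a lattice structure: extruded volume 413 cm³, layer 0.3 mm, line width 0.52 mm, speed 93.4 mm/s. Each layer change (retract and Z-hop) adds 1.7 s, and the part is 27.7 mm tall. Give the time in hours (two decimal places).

Extrusion cross-section = 0.3 × 0.52 = 0.156 mm².
Total extruded path = 413000/0.156 = 2647435.9 mm.
Print-move time = 2647435.9 / 93.4, so 28345.1 s.
Number of layers: 27.7 / 0.3 → 93 (rounded up).
Non-print overhead = 93 × 1.7 = 158.1 s.
Altogether 28345.1 + 158.1 = 28503.2 s, i.e. 7.92 hours.

7.92 hours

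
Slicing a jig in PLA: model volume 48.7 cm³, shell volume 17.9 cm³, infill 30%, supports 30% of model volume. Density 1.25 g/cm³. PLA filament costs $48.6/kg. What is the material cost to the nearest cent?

Interior volume = 48.7 − 17.9 = 30.8 cm³.
Deposited infill = 0.30 × 30.8 = 9.24 cm³.
Support = 0.30 × 48.7, so 14.61 cm³.
Total printed volume = 17.9 + 9.24 + 14.61, so 41.75 cm³.
Mass = 41.75 × 1.25 = 52.1875 g.
Cost = 52.1875 g / 1000 × $48.6/kg = $2.54.

$2.54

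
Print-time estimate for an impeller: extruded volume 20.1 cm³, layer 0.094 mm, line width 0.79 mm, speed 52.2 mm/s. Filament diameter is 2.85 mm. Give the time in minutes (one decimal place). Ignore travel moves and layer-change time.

Line area: 0.094 × 0.79 → 0.07426 mm².
Toolpath length = 20.1 cm³ / 0.07426 mm² = 20100 / 0.07426 = 270670.6 mm.
Print-move time = 270670.6 / 52.2 = 5185.3 s.
In the requested units: 5185.3 s = 86.4 minutes.

86.4 minutes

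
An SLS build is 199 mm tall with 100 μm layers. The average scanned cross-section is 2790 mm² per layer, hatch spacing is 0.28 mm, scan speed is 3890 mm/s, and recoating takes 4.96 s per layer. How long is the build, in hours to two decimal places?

Layers = ⌈199/0.1⌉ = 1990.
Per-layer scan distance = 2790 / 0.28 = 9964.3 mm.
Scan time per layer: 9964.3 / 3890 → 2.5615 s.
Layer cycle = 2.5615 + 4.96, so 7.5215 s.
Total: 1990 × 7.5215 s = 14967.785 s → 4.16 hours.

4.16 hours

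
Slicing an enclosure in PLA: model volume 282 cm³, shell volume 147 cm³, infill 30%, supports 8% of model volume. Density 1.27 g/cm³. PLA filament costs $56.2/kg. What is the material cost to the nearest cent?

$14.99

Volume inside the shell = 282 − 147, so 135 cm³.
Infill volume = 0.30 × 135, so 40.5 cm³.
Support: 0.08 × 282 → 22.56 cm³.
Total printed volume: 147 + 40.5 + 22.56 → 210.06 cm³.
Mass = 210.06 × 1.27 = 266.7762 g.
Cost = 266.7762 g / 1000 × $56.2/kg = $14.99.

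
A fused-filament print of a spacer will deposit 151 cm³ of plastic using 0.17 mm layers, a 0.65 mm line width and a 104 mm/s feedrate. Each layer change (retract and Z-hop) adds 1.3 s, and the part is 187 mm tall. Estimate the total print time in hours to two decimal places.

Line area = 0.17 × 0.65, so 0.1105 mm².
Path length: 151000 mm³ / 0.1105 mm² → 1366515.8 mm.
Extrusion time = 1366515.8 / 104 = 13139.6 s.
Layers = ⌈187/0.17⌉ = 1100.
Z-hop total = 1100 × 1.3, so 1430 s.
Altogether 13139.6 + 1430 = 14569.6 s, i.e. 4.05 hours.

4.05 hours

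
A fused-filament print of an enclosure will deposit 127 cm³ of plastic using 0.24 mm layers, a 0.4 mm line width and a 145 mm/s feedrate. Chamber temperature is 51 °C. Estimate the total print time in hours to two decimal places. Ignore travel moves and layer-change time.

2.53 hours

Extrusion cross-section: 0.24 × 0.4 → 0.096 mm².
Total extruded path = 127000/0.096 = 1322916.7 mm.
Time extruding = 1322916.7 / 145, so 9123.6 s.
Converting: 9123.6 s = 2.53 hours.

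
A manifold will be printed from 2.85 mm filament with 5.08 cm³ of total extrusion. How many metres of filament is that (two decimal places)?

Cross-section of 2.85 mm filament: π·(2.85/2)² = 6.3794 mm².
L = 5080 mm³ / 6.3794 mm² = 796.31 mm, i.e. 0.80 m.

0.80 m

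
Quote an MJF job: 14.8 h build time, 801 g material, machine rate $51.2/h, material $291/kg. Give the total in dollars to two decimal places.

Machine cost = 51.2 × 14.8 = $757.76.
Material charge = 291 × 801/1000 = $233.091.
Total = 757.76 + 233.091 = 990.851 ≈ $990.85.

$990.85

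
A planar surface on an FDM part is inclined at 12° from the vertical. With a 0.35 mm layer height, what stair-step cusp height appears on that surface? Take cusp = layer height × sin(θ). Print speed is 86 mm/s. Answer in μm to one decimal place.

72.8 μm

Cusp = layer height × sin(12°) = 0.35 × 0.2079 = 0.072765 mm = 72.8 μm.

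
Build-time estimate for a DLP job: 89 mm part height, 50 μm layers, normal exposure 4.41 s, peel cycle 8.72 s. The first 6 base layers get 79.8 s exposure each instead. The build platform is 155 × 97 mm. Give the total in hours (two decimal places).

Layer count = ceil(89 / 0.05) = 1780.
Burn-in layers = 6 × (79.8 + 8.72) = 531.12 s.
Remaining layers: 1774 × (4.41 + 8.72) → 23292.62 s.
Total = 531.12 + 23292.62 = 23823.74 s = 6.62 hours.

6.62 hours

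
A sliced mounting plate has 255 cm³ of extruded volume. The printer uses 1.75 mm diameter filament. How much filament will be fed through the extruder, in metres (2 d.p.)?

Cross-section of 1.75 mm filament: π·(1.75/2)² = 2.4053 mm².
L = 255000 mm³ / 2.4053 mm² = 106015.88 mm, i.e. 106.02 m.

106.02 m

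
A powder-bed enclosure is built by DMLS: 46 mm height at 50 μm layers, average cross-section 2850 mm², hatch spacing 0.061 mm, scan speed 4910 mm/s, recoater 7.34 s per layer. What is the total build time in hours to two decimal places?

4.31 hours

Layer count = ceil(46 / 0.05) = 920.
Scan path per layer: 2850 / 0.061 → 46721.3 mm.
Scan time per layer = 46721.3 / 4910, so 9.5155 s.
Per-layer time = 9.5155 + 7.34 = 16.8555 s.
Build time = 920 × 16.8555 = 15507.06 s = 4.31 hours.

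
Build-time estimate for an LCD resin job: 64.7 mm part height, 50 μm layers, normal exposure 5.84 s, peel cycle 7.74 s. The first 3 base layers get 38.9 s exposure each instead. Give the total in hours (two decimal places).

Layers = ⌈64.7/0.05⌉ = 1294.
Bottom layers: 3 × (38.9 + 7.74) → 139.92 s.
Remaining layers = 1291 × (5.84 + 7.74) = 17531.78 s.
Total = 139.92 + 17531.78 = 17671.7 s = 4.91 hours.

4.91 hours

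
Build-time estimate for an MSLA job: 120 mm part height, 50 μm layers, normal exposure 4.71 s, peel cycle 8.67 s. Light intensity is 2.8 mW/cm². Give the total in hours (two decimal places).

8.92 hours

Number of layers: 120 / 0.05 → 2400 (rounded up).
Cycle time: 4.71 + 8.67 → 13.38 s.
Build time: 2400 × 13.38 s = 32112 s, i.e. 8.92 hours.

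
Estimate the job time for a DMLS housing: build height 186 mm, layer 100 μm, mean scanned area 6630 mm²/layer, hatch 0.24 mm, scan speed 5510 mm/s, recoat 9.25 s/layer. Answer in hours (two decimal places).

Layer count = ceil(186 / 0.1) = 1860.
Scan path per layer = 6630 / 0.24, so 27625 mm.
Scan time per layer = 27625 / 5510 = 5.0136 s.
Layer cycle = 5.0136 + 9.25, so 14.2636 s.
Total: 1860 × 14.2636 s = 26530.296 s → 7.37 hours.

7.37 hours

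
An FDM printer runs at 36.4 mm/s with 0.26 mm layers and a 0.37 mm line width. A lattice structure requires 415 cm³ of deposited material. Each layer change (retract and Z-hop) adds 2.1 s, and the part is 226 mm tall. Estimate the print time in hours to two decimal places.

Extrusion cross-section = 0.26 × 0.37 = 0.0962 mm².
Toolpath length = 415 cm³ / 0.0962 mm² = 415000 / 0.0962 = 4313929.3 mm.
Print-move time = 4313929.3 / 36.4 = 118514.5 s.
Layer count = ceil(226 / 0.26) = 870.
Z-hop total: 870 × 2.1 → 1827 s.
Altogether 118514.5 + 1827 = 120341.5 s, i.e. 33.43 hours.

33.43 hours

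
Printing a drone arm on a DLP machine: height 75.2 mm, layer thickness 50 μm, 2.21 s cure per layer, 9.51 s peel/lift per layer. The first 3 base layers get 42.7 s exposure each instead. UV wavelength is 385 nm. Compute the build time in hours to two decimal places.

4.93 hours

Number of layers: 75.2 / 0.05 → 1504 (rounded up).
Bottom layers = 3 × (42.7 + 9.51) = 156.63 s.
Remaining layers = 1501 × (2.21 + 9.51), so 17591.72 s.
Total = 156.63 + 17591.72 = 17748.35 s = 4.93 hours.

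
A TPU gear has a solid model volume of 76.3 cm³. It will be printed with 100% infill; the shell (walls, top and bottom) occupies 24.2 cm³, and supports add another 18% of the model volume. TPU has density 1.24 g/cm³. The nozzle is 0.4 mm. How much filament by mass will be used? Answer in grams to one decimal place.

Volume inside the shell = 76.3 − 24.2, so 52.1 cm³.
Infill deposited = 1.00 × 52.1, so 52.1 cm³.
Support = 0.18 × 76.3, so 13.734 cm³.
Deposited volume = 24.2 + 52.1 + 13.734 = 90.034 cm³.
Mass = 90.034 × 1.24 = 111.64216 g.

111.6 g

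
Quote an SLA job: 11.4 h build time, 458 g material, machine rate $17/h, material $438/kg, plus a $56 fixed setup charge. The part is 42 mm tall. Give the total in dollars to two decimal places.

$450.40

Machine-time cost = 17 × 11.4 = $193.80.
Material cost: 438 × 458/1000 → $200.604.
Adding setup: 193.80 + 200.604 + 56 → 450.404 ≈ $450.40.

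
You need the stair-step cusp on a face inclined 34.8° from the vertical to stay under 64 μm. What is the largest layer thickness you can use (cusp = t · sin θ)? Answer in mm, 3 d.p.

0.112 mm

sin(34.8°) = 0.5707; t_max = 0.064/0.5707 = 0.112 mm.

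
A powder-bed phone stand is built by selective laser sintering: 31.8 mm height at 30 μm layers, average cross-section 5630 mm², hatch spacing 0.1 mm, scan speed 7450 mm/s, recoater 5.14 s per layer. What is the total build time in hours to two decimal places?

3.74 hours

Layer count = ceil(31.8 / 0.03) = 1060.
Scan path per layer: 5630 / 0.1 → 56300 mm.
Scan time per layer: 56300 / 7450 → 7.557 s.
Per-layer time: 7.557 + 5.14 → 12.697 s.
1060 layers × 12.697 s/layer = 13458.82 s, i.e. 3.74 hours.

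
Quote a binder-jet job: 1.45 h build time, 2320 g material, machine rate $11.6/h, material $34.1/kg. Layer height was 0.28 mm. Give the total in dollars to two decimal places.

Machine-time cost: 11.6 × 1.45 → $16.82.
Material charge = 34.1 × 2320/1000, so $79.112.
Total = 16.82 + 79.112 = 95.932 ≈ $95.93.

$95.93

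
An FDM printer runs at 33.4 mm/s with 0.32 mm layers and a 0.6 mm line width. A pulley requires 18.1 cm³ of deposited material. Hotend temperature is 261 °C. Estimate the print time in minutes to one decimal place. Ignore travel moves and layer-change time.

47.0 minutes

Bead cross-section: 0.32 × 0.6 → 0.192 mm².
Total extruded path = 18100/0.192 = 94270.8 mm.
Extrusion time = 94270.8 / 33.4 = 2822.5 s.
That's 2822.5 s → 47.0 minutes.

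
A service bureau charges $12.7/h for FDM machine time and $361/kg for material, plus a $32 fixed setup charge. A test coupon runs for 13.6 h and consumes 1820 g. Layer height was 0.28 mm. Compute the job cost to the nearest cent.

Machine-time cost = 12.7 × 13.6 = $172.72.
Material charge: 361 × 1820/1000 → $657.02.
Total = 172.72 + 657.02 + 32 = $861.74.

$861.74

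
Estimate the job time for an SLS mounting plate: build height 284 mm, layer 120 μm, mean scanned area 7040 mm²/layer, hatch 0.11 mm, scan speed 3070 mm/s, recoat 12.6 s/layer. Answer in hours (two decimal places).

Number of layers: 284 / 0.12 → 2367 (rounded up).
Scan path per layer = 7040 / 0.11 = 64000 mm.
Scan time per layer: 64000 / 3070 → 20.8469 s.
Per-layer time = 20.8469 + 12.6, so 33.4469 s.
Total: 2367 × 33.4469 s = 79168.8123 s → 21.99 hours.

21.99 hours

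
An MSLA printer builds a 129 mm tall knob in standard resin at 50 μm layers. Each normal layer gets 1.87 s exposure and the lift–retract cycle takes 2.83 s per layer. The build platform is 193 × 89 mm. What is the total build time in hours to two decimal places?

Layer count = ceil(129 / 0.05) = 2580.
Each layer takes = 1.87 + 2.83, so 4.7 s.
Total = 2580 × 4.7 = 12126 s = 3.37 hours.

3.37 hours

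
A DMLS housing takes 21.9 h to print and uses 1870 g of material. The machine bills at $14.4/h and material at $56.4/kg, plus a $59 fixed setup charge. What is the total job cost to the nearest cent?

Machine cost = 14.4 × 21.9 = $315.36.
Material charge = 56.4 × 1870/1000, so $105.468.
Total = 315.36 + 105.468 + 59 = 479.828 ≈ $479.83.

$479.83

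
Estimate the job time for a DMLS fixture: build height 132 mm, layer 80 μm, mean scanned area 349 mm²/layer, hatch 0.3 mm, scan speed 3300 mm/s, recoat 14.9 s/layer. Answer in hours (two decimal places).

6.99 hours

Layer count = ceil(132 / 0.08) = 1650.
Per-layer scan distance: 349 / 0.3 → 1163.3 mm.
Scan time per layer = 1163.3 / 3300, so 0.3525 s.
Time per layer = 0.3525 + 14.9, so 15.2525 s.
Build time = 1650 × 15.2525 = 25166.625 s = 6.99 hours.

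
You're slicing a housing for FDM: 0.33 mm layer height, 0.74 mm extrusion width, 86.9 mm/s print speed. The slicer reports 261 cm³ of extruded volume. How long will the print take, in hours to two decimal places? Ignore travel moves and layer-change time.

3.42 hours

Line area = 0.33 × 0.74 = 0.2442 mm².
Total extruded path = 261000/0.2442 = 1068796.1 mm.
Time extruding = 1068796.1 / 86.9 = 12299.1 s.
That's 12299.1 s → 3.42 hours.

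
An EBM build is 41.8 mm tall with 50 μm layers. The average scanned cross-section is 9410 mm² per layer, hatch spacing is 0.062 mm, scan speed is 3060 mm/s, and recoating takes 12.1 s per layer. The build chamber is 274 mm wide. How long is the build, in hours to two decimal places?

14.33 hours

Number of layers: 41.8 / 0.05 → 836 (rounded up).
Per-layer scan distance: 9410 / 0.062 → 151774.2 mm.
Scan time per layer = 151774.2 / 3060, so 49.5994 s.
Per-layer time = 49.5994 + 12.1 = 61.6994 s.
Total: 836 × 61.6994 s = 51580.6984 s → 14.33 hours.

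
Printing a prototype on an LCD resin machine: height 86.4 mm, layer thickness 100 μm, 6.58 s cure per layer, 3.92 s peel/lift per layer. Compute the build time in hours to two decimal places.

Layers = ⌈86.4/0.1⌉ = 864.
Cycle time = 6.58 + 3.92, so 10.5 s.
Build time: 864 × 10.5 s = 9072 s, i.e. 2.52 hours.

2.52 hours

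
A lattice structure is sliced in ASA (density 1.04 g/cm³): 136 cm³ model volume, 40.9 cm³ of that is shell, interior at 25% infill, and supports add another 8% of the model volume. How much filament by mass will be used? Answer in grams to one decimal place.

Interior volume: 136 − 40.9 → 95.1 cm³.
Deposited infill = 0.25 × 95.1, so 23.775 cm³.
Support = 0.08 × 136 = 10.88 cm³.
Total extruded = 40.9 + 23.775 + 10.88 = 75.555 cm³.
Mass = 75.555 × 1.04 = 78.5772 g.

78.6 g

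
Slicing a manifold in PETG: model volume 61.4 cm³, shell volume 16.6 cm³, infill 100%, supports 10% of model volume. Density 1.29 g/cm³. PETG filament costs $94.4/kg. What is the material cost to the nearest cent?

$8.22

Volume inside the shell: 61.4 − 16.6 → 44.8 cm³.
Infill volume = 1.00 × 44.8 = 44.8 cm³.
Support = 0.10 × 61.4, so 6.14 cm³.
Total printed volume = 16.6 + 44.8 + 6.14 = 67.54 cm³.
Mass = 67.54 × 1.29, so 87.1266 g.
At $94.4/kg: 87.1266/1000 × 94.4 = $8.22.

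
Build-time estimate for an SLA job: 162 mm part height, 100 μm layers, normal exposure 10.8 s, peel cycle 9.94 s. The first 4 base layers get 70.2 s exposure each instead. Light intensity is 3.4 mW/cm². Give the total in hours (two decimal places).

9.40 hours

Layer count = ceil(162 / 0.1) = 1620.
Base layers = 4 × (70.2 + 9.94) = 320.56 s.
Remaining layers = 1616 × (10.8 + 9.94), so 33515.84 s.
Sum: 320.56 + 33515.84 = 33836.4 s → 9.40 hours.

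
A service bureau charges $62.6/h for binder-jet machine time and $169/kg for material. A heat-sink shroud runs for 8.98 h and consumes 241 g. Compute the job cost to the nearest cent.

Time charge: 62.6 × 8.98 → $562.148.
Material cost: 169 × 241/1000 → $40.729.
Job cost: 562.148 + 40.729 = 602.877 ≈ $602.88.

$602.88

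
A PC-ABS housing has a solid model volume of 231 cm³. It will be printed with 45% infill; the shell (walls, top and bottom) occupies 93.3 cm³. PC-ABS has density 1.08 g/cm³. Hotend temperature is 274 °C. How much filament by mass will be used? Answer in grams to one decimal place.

Volume inside the shell = 231 − 93.3 = 137.7 cm³.
Infill deposited = 0.45 × 137.7 = 61.965 cm³.
Total extruded: 93.3 + 61.965 → 155.265 cm³.
Mass: 155.265 × 1.08 → 167.6862 g.

167.7 g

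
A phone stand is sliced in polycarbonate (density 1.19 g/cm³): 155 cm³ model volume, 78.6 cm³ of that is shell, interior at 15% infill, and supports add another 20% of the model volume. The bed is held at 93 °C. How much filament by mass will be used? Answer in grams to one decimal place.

144.1 g

Infill region: 155 − 78.6 → 76.4 cm³.
Infill deposited = 0.15 × 76.4 = 11.46 cm³.
Support = 0.20 × 155, so 31 cm³.
Total extruded = 78.6 + 11.46 + 31 = 121.06 cm³.
Mass = 121.06 × 1.19, so 144.0614 g.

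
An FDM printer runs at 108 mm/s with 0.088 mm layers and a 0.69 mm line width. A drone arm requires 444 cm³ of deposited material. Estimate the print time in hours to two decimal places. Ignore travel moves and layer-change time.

18.81 hours

Bead cross-section = 0.088 × 0.69 = 0.06072 mm².
Path length: 444000 mm³ / 0.06072 mm² → 7312253 mm.
Extrusion time = 7312253 / 108, so 67706 s.
In the requested units: 67706 s = 18.81 hours.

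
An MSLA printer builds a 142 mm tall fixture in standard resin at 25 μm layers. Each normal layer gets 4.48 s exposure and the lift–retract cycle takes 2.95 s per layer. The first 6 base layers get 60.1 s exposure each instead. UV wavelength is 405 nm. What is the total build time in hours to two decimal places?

11.82 hours

Layer count = ceil(142 / 0.025) = 5680.
Burn-in layers = 6 × (60.1 + 2.95) = 378.3 s.
Regular layers: 5674 × (4.48 + 2.95) → 42157.82 s.
Total = 378.3 + 42157.82 = 42536.12 s = 11.82 hours.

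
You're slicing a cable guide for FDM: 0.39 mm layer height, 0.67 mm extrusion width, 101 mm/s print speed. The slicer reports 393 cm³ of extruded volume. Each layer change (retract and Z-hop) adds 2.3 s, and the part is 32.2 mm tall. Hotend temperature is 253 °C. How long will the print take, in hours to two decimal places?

4.19 hours

Bead cross-section: 0.39 × 0.67 → 0.2613 mm².
Path length: 393000 mm³ / 0.2613 mm² → 1504018.4 mm.
Time extruding = 1504018.4 / 101 = 14891.3 s.
Number of layers: 32.2 / 0.39 → 83 (rounded up).
Non-print overhead: 83 × 2.3 → 190.9 s.
Total = 14891.3 + 190.9 = 15082.2 s = 4.19 hours.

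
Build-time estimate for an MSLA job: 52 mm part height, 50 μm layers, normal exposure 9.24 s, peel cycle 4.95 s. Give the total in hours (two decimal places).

Layer count = ceil(52 / 0.05) = 1040.
Each layer takes = 9.24 + 4.95 = 14.19 s.
Total = 1040 × 14.19 = 14757.6 s = 4.10 hours.

4.10 hours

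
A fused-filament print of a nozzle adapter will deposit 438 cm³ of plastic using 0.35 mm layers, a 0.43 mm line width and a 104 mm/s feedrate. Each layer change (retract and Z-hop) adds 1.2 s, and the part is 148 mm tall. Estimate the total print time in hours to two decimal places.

7.91 hours

Bead cross-section: 0.35 × 0.43 → 0.1505 mm².
Toolpath length = 438 cm³ / 0.1505 mm² = 438000 / 0.1505 = 2910299 mm.
Extrusion time = 2910299 / 104 = 27983.6 s.
Layer count = ceil(148 / 0.35) = 423.
Z-hop total: 423 × 1.2 → 507.6 s.
Altogether 27983.6 + 507.6 = 28491.2 s, i.e. 7.91 hours.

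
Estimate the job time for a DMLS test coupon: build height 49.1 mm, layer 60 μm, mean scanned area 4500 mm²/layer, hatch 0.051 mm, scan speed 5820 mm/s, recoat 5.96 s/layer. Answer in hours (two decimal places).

Number of layers: 49.1 / 0.06 → 819 (rounded up).
Hatch length per layer = 4500 / 0.051 = 88235.3 mm.
Laser time per layer = 88235.3 / 5820, so 15.1607 s.
Layer cycle = 15.1607 + 5.96 = 21.1207 s.
819 layers × 21.1207 s/layer = 17297.8533 s, i.e. 4.80 hours.

4.80 hours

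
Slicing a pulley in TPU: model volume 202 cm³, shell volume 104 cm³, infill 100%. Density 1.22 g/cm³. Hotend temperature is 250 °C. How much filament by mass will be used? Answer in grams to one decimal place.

Interior volume: 202 − 104 → 98 cm³.
Deposited infill = 1.00 × 98 = 98 cm³.
Total extruded = 104 + 98 = 202 cm³.
Mass = 202 × 1.22, so 246.44 g.

246.4 g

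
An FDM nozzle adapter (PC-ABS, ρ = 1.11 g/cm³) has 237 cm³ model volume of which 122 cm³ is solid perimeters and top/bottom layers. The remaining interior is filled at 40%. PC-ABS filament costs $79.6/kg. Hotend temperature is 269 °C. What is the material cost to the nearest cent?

Interior volume: 237 − 122 → 115 cm³.
Infill volume = 0.40 × 115, so 46 cm³.
Deposited volume = 122 + 46, so 168 cm³.
Mass = 168 × 1.11 = 186.48 g.
At $79.6/kg: 186.48/1000 × 79.6 = $14.84.

$14.84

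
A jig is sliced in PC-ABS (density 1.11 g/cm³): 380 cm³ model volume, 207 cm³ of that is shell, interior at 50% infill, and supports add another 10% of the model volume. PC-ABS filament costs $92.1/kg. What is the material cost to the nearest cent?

Interior volume: 380 − 207 → 173 cm³.
Deposited infill = 0.50 × 173, so 86.5 cm³.
Support = 0.10 × 380 = 38 cm³.
Total extruded = 207 + 86.5 + 38, so 331.5 cm³.
Mass = 331.5 × 1.11 = 367.965 g.
At $92.1/kg: 367.965/1000 × 92.1 = $33.89.

$33.89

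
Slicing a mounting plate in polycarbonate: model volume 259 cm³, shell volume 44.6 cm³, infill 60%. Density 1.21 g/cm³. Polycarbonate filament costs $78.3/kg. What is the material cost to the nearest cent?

$16.41

Interior volume = 259 − 44.6, so 214.4 cm³.
Infill deposited = 0.60 × 214.4 = 128.64 cm³.
Total printed volume = 44.6 + 128.64, so 173.24 cm³.
Mass = 173.24 × 1.21 = 209.6204 g.
At $78.3/kg: 209.6204/1000 × 78.3 = $16.41.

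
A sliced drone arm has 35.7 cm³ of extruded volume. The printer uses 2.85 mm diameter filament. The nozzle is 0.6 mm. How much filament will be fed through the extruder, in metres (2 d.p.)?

Cross-section of 2.85 mm filament: π·(2.85/2)² = 6.3794 mm².
L = 35700 mm³ / 6.3794 mm² = 5596.14 mm, i.e. 5.60 m.

5.60 m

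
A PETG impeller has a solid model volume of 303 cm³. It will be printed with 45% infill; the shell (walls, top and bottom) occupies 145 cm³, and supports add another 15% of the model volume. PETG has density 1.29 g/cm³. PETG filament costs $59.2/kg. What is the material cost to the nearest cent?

Interior volume = 303 − 145 = 158 cm³.
Deposited infill: 0.45 × 158 → 71.1 cm³.
Support = 0.15 × 303 = 45.45 cm³.
Deposited volume: 145 + 71.1 + 45.45 → 261.55 cm³.
Mass = 261.55 × 1.29 = 337.3995 g.
At $59.2/kg: 337.3995/1000 × 59.2 = $19.97.

$19.97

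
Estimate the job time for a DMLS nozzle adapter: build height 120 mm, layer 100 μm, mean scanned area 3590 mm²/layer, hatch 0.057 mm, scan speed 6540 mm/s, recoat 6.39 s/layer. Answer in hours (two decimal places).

Layers = ⌈120/0.1⌉ = 1200.
Hatch length per layer = 3590 / 0.057 = 62982.5 mm.
Laser time per layer: 62982.5 / 6540 → 9.6304 s.
Per-layer time: 9.6304 + 6.39 → 16.0204 s.
Total: 1200 × 16.0204 s = 19224.48 s → 5.34 hours.

5.34 hours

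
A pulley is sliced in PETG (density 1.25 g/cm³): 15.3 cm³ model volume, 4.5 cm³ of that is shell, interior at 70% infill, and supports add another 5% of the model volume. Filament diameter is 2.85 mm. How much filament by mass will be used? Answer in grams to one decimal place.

Volume inside the shell: 15.3 − 4.5 → 10.8 cm³.
Infill deposited = 0.70 × 10.8 = 7.56 cm³.
Support = 0.05 × 15.3 = 0.765 cm³.
Deposited volume = 4.5 + 7.56 + 0.765, so 12.825 cm³.
Mass = 12.825 × 1.25 = 16.03125 g.

16.0 g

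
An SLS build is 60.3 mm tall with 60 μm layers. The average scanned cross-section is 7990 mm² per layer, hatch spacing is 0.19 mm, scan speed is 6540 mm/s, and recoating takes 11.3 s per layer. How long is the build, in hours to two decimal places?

Layers = ⌈60.3/0.06⌉ = 1005.
Per-layer scan distance: 7990 / 0.19 → 42052.6 mm.
Laser time per layer = 42052.6 / 6540, so 6.4301 s.
Per-layer time = 6.4301 + 11.3, so 17.7301 s.
1005 layers × 17.7301 s/layer = 17818.7505 s, i.e. 4.95 hours.

4.95 hours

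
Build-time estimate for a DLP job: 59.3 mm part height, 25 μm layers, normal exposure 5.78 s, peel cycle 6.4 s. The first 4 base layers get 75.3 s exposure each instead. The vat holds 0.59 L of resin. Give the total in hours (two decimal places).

8.10 hours

Number of layers: 59.3 / 0.025 → 2372 (rounded up).
Bottom layers: 4 × (75.3 + 6.4) → 326.8 s.
Remaining layers: 2368 × (5.78 + 6.4) → 28842.24 s.
Sum: 326.8 + 28842.24 = 29169.04 s → 8.10 hours.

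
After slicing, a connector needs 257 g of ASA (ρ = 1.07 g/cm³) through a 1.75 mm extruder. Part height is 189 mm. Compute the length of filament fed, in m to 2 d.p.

Volume = 257 g / 1.07 g·cm⁻³ = 240.1869 cm³ = 240186.9 mm³.
A = π r² = π × 0.875² = 2.4053 mm².
Length = 240186.9 / 2.4053 = 99857.36 mm = 99.86 m.

99.86 m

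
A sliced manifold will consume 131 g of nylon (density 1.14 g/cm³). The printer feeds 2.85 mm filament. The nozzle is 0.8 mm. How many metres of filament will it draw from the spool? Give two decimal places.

Extruded volume: 131/1.14 = 114.9123 cm³ (114912.3 mm³).
A = π r² = π × 1.425² = 6.3794 mm².
Length = 114912.3 / 6.3794 = 18013.03 mm = 18.01 m.

18.01 m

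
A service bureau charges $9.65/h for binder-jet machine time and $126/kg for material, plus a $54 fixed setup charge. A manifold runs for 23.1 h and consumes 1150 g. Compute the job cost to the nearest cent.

Machine cost: 9.65 × 23.1 → $222.915.
Material charge = 126 × 1150/1000, so $144.90.
Total = 222.915 + 144.90 + 54 = 421.815 ≈ $421.82.

$421.82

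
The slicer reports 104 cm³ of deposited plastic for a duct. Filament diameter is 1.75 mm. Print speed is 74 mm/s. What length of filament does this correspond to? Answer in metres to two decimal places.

43.24 m

Cross-section of 1.75 mm filament: π·(1.75/2)² = 2.4053 mm².
Length = 104 cm³ / 2.4053 mm² = 104000 / 2.4053 = 43237.85 mm = 43.24 m.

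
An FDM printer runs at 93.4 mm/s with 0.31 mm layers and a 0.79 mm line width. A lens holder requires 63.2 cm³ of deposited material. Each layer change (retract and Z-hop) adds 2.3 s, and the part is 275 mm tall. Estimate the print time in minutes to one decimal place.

80.1 minutes

Line area = 0.31 × 0.79, so 0.2449 mm².
Path length: 63200 mm³ / 0.2449 mm² → 258064.5 mm.
Time extruding = 258064.5 / 93.4 = 2763 s.
Layer count = ceil(275 / 0.31) = 888.
Non-print overhead = 888 × 2.3, so 2042.4 s.
Altogether 2763 + 2042.4 = 4805.4 s, i.e. 80.1 minutes.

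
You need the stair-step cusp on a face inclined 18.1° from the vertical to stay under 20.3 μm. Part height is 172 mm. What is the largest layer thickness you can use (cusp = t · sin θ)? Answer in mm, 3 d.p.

0.065 mm

t = h_c / sin θ = 0.0203 / 0.3107 = 0.065 mm.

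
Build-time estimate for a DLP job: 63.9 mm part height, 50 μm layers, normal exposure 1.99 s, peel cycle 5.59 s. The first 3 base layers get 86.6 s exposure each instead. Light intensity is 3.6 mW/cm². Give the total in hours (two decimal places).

Layer count = ceil(63.9 / 0.05) = 1278.
Base layers = 3 × (86.6 + 5.59), so 276.57 s.
Normal layers = 1275 × (1.99 + 5.59) = 9664.5 s.
Total = 276.57 + 9664.5 = 9941.07 s = 2.76 hours.

2.76 hours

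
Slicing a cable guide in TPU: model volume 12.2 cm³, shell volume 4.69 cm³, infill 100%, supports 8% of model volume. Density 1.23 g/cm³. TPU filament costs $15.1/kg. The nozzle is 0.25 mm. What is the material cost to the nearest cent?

Volume inside the shell = 12.2 − 4.69 = 7.51 cm³.
Deposited infill: 1.00 × 7.51 → 7.51 cm³.
Support = 0.08 × 12.2 = 0.976 cm³.
Total printed volume = 4.69 + 7.51 + 0.976, so 13.176 cm³.
Mass: 13.176 × 1.23 → 16.20648 g.
At $15.1/kg: 16.20648/1000 × 15.1 = $0.24.

$0.24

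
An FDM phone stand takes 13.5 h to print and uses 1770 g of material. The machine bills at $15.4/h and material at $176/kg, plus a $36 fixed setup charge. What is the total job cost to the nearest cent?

$555.42

Machine-time cost: 15.4 × 13.5 → $207.90.
Feedstock cost: 176 × 1770/1000 → $311.52.
Adding setup: 207.90 + 311.52 + 36 → $555.42.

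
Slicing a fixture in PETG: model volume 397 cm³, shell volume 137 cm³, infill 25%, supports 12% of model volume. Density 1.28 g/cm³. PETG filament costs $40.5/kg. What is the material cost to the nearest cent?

Volume inside the shell: 397 − 137 → 260 cm³.
Deposited infill: 0.25 × 260 → 65 cm³.
Support: 0.12 × 397 → 47.64 cm³.
Total printed volume = 137 + 65 + 47.64 = 249.64 cm³.
Mass: 249.64 × 1.28 → 319.5392 g.
At $40.5/kg: 319.5392/1000 × 40.5 = $12.94.

$12.94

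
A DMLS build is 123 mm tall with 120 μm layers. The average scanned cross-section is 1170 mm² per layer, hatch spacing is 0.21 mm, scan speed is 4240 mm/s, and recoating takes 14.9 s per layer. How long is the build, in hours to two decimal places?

Number of layers: 123 / 0.12 → 1025 (rounded up).
Per-layer scan distance: 1170 / 0.21 → 5571.4 mm.
Scan time per layer = 5571.4 / 4240 = 1.314 s.
Time per layer = 1.314 + 14.9 = 16.214 s.
Build time = 1025 × 16.214 = 16619.35 s = 4.62 hours.

4.62 hours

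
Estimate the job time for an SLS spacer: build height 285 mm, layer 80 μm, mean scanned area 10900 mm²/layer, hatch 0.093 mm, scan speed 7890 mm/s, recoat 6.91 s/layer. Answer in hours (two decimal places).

Layers = ⌈285/0.08⌉ = 3563.
Hatch length per layer = 10900 / 0.093 = 117204.3 mm.
Laser time per layer = 117204.3 / 7890 = 14.8548 s.
Per-layer time = 14.8548 + 6.91, so 21.7648 s.
Build time = 3563 × 21.7648 = 77547.9824 s = 21.54 hours.

21.54 hours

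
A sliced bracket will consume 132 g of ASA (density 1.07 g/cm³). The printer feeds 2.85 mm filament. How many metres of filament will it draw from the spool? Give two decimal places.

19.34 m

Volume = 132 g / 1.07 g·cm⁻³ = 123.3645 cm³ = 123364.5 mm³.
Filament cross-section = π × (2.85/2)² = 6.3794 mm².
Length = 123364.5 / 6.3794 = 19337.95 mm = 19.34 m.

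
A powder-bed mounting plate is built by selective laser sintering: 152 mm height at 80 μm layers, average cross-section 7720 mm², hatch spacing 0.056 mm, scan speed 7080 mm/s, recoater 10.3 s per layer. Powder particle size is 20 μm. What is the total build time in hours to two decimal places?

15.71 hours

Layers = ⌈152/0.08⌉ = 1900.
Scan path per layer = 7720 / 0.056 = 137857.1 mm.
Per-layer scan time = 137857.1 / 7080 = 19.4713 s.
Time per layer = 19.4713 + 10.3 = 29.7713 s.
1900 layers × 29.7713 s/layer = 56565.47 s, i.e. 15.71 hours.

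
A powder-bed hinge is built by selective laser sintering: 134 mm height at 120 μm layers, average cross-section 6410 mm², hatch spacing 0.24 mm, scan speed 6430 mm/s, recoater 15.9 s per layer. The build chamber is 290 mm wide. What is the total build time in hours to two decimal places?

6.22 hours

Layer count = ceil(134 / 0.12) = 1117.
Scan path per layer = 6410 / 0.24 = 26708.3 mm.
Scan time per layer: 26708.3 / 6430 → 4.1537 s.
Time per layer = 4.1537 + 15.9, so 20.0537 s.
Total: 1117 × 20.0537 s = 22399.9829 s → 6.22 hours.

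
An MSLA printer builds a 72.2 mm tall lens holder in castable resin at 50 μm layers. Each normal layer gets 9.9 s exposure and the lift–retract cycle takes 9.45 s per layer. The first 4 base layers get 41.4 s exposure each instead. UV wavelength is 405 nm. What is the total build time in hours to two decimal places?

Layers = ⌈72.2/0.05⌉ = 1444.
Base layers = 4 × (41.4 + 9.45), so 203.4 s.
Remaining layers = 1440 × (9.9 + 9.45) = 27864 s.
Sum: 203.4 + 27864 = 28067.4 s → 7.80 hours.

7.80 hours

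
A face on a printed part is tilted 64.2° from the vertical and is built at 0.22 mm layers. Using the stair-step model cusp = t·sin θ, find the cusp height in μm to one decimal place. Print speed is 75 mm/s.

h_c = t·sin θ = 0.22 × 0.9003 = 0.198066 mm (198.1 μm).

198.1 μm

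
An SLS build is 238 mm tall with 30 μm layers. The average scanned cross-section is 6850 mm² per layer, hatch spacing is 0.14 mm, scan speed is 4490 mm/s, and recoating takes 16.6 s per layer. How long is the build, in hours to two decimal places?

Layers = ⌈238/0.03⌉ = 7934.
Per-layer scan distance = 6850 / 0.14 = 48928.6 mm.
Scan time per layer: 48928.6 / 4490 → 10.8972 s.
Per-layer time = 10.8972 + 16.6 = 27.4972 s.
Total: 7934 × 27.4972 s = 218162.7848 s → 60.60 hours.

60.60 hours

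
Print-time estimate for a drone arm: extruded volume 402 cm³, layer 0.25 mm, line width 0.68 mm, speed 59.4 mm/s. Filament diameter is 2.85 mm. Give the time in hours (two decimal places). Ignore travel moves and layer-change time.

Line area = 0.25 × 0.68 = 0.17 mm².
Path length: 402000 mm³ / 0.17 mm² → 2364705.9 mm.
Time extruding = 2364705.9 / 59.4 = 39809.9 s.
In the requested units: 39809.9 s = 11.06 hours.

11.06 hours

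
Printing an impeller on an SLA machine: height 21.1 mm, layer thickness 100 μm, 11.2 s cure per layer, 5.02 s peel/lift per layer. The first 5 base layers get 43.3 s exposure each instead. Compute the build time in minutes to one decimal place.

Layers = ⌈21.1/0.1⌉ = 211.
Bottom layers = 5 × (43.3 + 5.02) = 241.6 s.
Regular layers: 206 × (11.2 + 5.02) → 3341.32 s.
Total = 241.6 + 3341.32 = 3582.92 s = 59.7 minutes.

59.7 minutes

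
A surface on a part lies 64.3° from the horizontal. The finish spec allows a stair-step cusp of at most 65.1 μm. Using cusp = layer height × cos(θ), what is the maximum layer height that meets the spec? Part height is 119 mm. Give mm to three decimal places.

0.150 mm

t = h_c / cos θ = 0.0651 / 0.4337 = 0.150 mm.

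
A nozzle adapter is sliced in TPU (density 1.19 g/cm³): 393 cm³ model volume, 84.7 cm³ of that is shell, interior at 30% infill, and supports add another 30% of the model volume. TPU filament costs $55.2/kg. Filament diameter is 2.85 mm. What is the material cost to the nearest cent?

Infill region = 393 − 84.7, so 308.3 cm³.
Infill volume: 0.30 × 308.3 → 92.49 cm³.
Support: 0.30 × 393 → 117.9 cm³.
Deposited volume: 84.7 + 92.49 + 117.9 → 295.09 cm³.
Mass = 295.09 × 1.19, so 351.1571 g.
Cost = 351.1571 g / 1000 × $55.2/kg = $19.38.

$19.38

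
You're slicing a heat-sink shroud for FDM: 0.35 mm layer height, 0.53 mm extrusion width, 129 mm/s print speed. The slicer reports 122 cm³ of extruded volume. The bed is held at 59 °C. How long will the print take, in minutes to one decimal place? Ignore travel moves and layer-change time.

Extrusion cross-section: 0.35 × 0.53 → 0.1855 mm².
Toolpath length = 122 cm³ / 0.1855 mm² = 122000 / 0.1855 = 657681.9 mm.
Extrusion time = 657681.9 / 129 = 5098.3 s.
5098.3 s = 85.0 minutes.

85.0 minutes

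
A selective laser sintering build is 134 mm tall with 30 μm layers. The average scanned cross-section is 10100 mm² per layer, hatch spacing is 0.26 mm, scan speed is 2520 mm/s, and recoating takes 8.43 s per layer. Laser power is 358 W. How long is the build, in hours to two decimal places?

Layer count = ceil(134 / 0.03) = 4467.
Hatch length per layer = 10100 / 0.26, so 38846.2 mm.
Per-layer scan time = 38846.2 / 2520, so 15.4152 s.
Time per layer = 15.4152 + 8.43 = 23.8452 s.
Build time = 4467 × 23.8452 = 106516.5084 s = 29.59 hours.

29.59 hours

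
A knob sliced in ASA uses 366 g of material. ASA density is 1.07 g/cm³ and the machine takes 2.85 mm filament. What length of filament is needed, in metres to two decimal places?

Extruded volume: 366/1.07 = 342.0561 cm³ (342056.1 mm³).
A = π r² = π × 1.425² = 6.3794 mm².
Length = 342056.1 / 6.3794 = 53618.85 mm = 53.62 m.

53.62 m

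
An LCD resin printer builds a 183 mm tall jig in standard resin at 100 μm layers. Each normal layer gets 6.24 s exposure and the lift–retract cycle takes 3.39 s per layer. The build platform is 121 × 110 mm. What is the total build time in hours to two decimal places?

Layer count = ceil(183 / 0.1) = 1830.
Per-layer time = 6.24 + 3.39, so 9.63 s.
Total = 1830 × 9.63 = 17622.9 s = 4.90 hours.

4.90 hours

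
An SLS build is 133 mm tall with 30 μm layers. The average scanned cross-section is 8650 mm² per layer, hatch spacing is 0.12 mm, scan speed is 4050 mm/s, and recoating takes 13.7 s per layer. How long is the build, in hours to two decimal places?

38.80 hours

Number of layers: 133 / 0.03 → 4434 (rounded up).
Scan path per layer = 8650 / 0.12, so 72083.3 mm.
Scan time per layer = 72083.3 / 4050 = 17.7983 s.
Per-layer time = 17.7983 + 13.7, so 31.4983 s.
4434 layers × 31.4983 s/layer = 139663.4622 s, i.e. 38.80 hours.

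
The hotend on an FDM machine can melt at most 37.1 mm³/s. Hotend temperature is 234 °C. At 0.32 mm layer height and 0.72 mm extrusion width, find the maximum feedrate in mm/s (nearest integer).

161 mm/s

A = 0.32 × 0.72 = 0.2304 mm².
v_max = Q/A = 37.1/0.2304 = 161.02 mm/s → 161 mm/s.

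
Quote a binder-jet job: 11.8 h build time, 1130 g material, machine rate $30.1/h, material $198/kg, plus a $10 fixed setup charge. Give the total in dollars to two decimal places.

$588.92

Time charge = 30.1 × 11.8 = $355.18.
Material charge: 198 × 1130/1000 → $223.74.
Adding setup: 355.18 + 223.74 + 10 → $588.92.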